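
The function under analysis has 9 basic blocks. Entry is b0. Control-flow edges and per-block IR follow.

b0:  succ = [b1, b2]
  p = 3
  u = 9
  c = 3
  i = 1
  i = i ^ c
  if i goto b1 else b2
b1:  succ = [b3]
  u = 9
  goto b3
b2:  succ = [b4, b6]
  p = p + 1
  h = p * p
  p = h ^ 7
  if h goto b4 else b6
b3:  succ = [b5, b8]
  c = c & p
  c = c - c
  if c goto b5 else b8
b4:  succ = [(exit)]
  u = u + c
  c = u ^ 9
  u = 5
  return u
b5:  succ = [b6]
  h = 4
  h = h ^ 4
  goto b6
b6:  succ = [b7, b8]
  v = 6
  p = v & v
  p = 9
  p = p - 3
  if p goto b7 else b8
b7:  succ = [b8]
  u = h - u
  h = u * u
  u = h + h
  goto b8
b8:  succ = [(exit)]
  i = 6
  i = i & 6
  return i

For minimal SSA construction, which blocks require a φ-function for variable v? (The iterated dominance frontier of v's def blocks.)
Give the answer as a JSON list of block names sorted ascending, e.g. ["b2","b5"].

Answer: ["b8"]

Analysis:
idom tree: b1←b0 b2←b0 b3←b1 b4←b2 b5←b3 b6←b0 b7←b6 b8←b0
Dom at joins:
  b6: preds {b2,b5}: {b0,b2} ∩ {b0,b1,b3,b5} = {b0}; idom=b0
  b8: preds {b3,b6,b7}: {b0,b1,b3} ∩ {b0,b6} ∩ {b0,b6,b7} = {b0}; idom=b0

DF walk-up:
  b6←b2: walk b2 to b0
  b6←b5: walk b5→b3→b1 to b0
  b8←b3: walk b3→b1 to b0
  b8←b6: walk b6 to b0
  b8←b7: walk b7→b6 to b0
  b0: DF=∅
  b1: DF={b6,b8}
  b2: DF={b6}
  b3: DF={b6,b8}
  b4: DF=∅
  b5: DF={b6}
  b6: DF={b8}
  b7: DF={b8}
  b8: DF=∅

φ for v: defs {b6}
  DF⁺ = {b8}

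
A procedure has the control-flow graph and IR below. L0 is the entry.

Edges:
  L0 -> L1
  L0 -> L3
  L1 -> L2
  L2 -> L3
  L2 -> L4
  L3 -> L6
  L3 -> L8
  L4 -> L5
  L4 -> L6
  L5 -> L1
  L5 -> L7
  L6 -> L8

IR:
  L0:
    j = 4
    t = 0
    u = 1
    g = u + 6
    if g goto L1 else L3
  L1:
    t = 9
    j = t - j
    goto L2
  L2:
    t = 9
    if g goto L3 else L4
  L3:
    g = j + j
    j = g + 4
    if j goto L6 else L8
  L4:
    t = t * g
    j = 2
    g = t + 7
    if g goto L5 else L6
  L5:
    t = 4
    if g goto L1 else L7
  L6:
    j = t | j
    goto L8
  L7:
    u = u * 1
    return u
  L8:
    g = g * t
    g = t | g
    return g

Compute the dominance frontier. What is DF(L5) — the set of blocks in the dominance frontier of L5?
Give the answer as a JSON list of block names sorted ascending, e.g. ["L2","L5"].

idom tree: L1←L0 L2←L1 L3←L0 L4←L2 L5←L4 L6←L0 L7←L5 L8←L0
Dom at joins:
  L1: preds {L0,L5}: {L0} ∩ {L0,L1,L2,L4,L5} = {L0}; idom=L0
  L3: preds {L0,L2}: {L0} ∩ {L0,L1,L2} = {L0}; idom=L0
  L6: preds {L3,L4}: {L0,L3} ∩ {L0,L1,L2,L4} = {L0}; idom=L0
  L8: preds {L3,L6}: {L0,L3} ∩ {L0,L6} = {L0}; idom=L0

DF walk-up:
  L1←L0: walk · to L0
  L1←L5: walk L5→L4→L2→L1 to L0
  L3←L0: walk · to L0
  L3←L2: walk L2→L1 to L0
  L6←L3: walk L3 to L0
  L6←L4: walk L4→L2→L1 to L0
  L8←L3: walk L3 to L0
  L8←L6: walk L6 to L0
  L0: DF=∅
  L1: DF={L1,L3,L6}
  L2: DF={L1,L3,L6}
  L3: DF={L6,L8}
  L4: DF={L1,L6}
  L5: DF={L1}
  L6: DF={L8}
  L7: DF=∅
  L8: DF=∅

DF(L5) = ["L1"]

Answer: ["L1"]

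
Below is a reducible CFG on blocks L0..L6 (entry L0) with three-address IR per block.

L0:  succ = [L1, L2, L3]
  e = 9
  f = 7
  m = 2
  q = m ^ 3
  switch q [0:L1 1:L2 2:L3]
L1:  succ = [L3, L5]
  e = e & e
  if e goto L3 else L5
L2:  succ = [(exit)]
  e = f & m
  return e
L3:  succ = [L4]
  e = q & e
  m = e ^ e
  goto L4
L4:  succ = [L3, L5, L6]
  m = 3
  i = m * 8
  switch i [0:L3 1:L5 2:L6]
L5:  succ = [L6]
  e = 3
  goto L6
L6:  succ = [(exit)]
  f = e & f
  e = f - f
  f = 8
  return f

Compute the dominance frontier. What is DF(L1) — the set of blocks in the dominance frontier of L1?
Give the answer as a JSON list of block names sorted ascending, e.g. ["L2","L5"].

idom tree: L1←L0 L2←L0 L3←L0 L4←L3 L5←L0 L6←L0
Dom at joins:
  L3: preds {L0,L1,L4}: {L0} ∩ {L0,L1} ∩ {L0,L3,L4} = {L0}; idom=L0
  L5: preds {L1,L4}: {L0,L1} ∩ {L0,L3,L4} = {L0}; idom=L0
  L6: preds {L4,L5}: {L0,L3,L4} ∩ {L0,L5} = {L0}; idom=L0

Frontier:
  L3←L0: walk · to L0
  L3←L1: walk L1 to L0
  L3←L4: walk L4→L3 to L0
  L5←L1: walk L1 to L0
  L5←L4: walk L4→L3 to L0
  L6←L4: walk L4→L3 to L0
  L6←L5: walk L5 to L0
  L0: DF=∅
  L1: DF={L3,L5}
  L2: DF=∅
  L3: DF={L3,L5,L6}
  L4: DF={L3,L5,L6}
  L5: DF={L6}
  L6: DF=∅

DF(L1) = ["L3", "L5"]

Answer: ["L3", "L5"]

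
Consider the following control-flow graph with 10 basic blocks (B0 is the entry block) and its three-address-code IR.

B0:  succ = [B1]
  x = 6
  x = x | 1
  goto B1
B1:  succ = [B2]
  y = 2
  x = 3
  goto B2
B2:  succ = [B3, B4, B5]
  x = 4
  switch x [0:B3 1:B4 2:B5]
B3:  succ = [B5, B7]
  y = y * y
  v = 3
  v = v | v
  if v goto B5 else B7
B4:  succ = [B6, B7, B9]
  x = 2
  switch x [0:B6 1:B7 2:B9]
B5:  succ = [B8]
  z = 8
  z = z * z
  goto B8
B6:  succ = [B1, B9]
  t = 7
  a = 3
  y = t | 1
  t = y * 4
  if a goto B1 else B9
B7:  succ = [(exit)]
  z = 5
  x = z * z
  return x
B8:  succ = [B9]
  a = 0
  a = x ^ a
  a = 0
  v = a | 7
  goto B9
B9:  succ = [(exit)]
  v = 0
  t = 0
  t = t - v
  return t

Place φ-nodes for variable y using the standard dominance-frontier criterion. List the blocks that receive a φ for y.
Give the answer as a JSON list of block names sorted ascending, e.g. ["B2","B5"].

Answer: ["B1", "B5", "B7", "B9"]

Analysis:
idom tree: B1←B0 B2←B1 B3←B2 B4←B2 B5←B2 B6←B4 B7←B2 B8←B5 B9←B2
Dom∩ at merges:
  B1: preds {B0,B6}: {B0} ∩ {B0,B1,B2,B4,B6} = {B0}; idom=B0
  B5: preds {B2,B3}: {B0,B1,B2} ∩ {B0,B1,B2,B3} = {B0,B1,B2}; idom=B2
  B7: preds {B3,B4}: {B0,B1,B2,B3} ∩ {B0,B1,B2,B4} = {B0,B1,B2}; idom=B2
  B9: preds {B4,B6,B8}: {B0,B1,B2,B4} ∩ {B0,B1,B2,B4,B6} ∩ {B0,B1,B2,B5,B8} = {B0,B1,B2}; idom=B2

DF derivation:
  B1←B0: walk · to B0
  B1←B6: walk B6→B4→B2→B1 to B0
  B5←B2: walk · to B2
  B5←B3: walk B3 to B2
  B7←B3: walk B3 to B2
  B7←B4: walk B4 to B2
  B9←B4: walk B4 to B2
  B9←B6: walk B6→B4 to B2
  B9←B8: walk B8→B5 to B2
  B0 → ∅
  B1 → {B1}
  B2 → {B1}
  B3 → {B5,B7}
  B4 → {B1,B7,B9}
  B5 → {B9}
  B6 → {B1,B9}
  B7 → ∅
  B8 → {B9}
  B9 → ∅

φ for y: defs {B1,B3,B6}
  DF⁺ = {B1,B5,B7,B9}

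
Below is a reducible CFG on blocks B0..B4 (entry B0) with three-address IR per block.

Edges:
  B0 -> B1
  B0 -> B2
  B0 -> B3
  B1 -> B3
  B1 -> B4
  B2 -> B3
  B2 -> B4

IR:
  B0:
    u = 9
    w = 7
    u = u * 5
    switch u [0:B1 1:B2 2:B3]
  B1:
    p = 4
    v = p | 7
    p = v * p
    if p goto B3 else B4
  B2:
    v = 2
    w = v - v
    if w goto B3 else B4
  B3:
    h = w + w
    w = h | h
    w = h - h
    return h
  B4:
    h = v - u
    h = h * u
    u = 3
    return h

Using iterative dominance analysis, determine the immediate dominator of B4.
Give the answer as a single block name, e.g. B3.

idom tree: B1←B0 B2←B0 B3←B0 B4←B0
Dom∩ at merges:
  B3: preds {B0,B1,B2}: {B0} ∩ {B0,B1} ∩ {B0,B2} = {B0}; idom=B0
  B4: preds {B1,B2}: {B0,B1} ∩ {B0,B2} = {B0}; idom=B0

idom(B4) = B0

Answer: B0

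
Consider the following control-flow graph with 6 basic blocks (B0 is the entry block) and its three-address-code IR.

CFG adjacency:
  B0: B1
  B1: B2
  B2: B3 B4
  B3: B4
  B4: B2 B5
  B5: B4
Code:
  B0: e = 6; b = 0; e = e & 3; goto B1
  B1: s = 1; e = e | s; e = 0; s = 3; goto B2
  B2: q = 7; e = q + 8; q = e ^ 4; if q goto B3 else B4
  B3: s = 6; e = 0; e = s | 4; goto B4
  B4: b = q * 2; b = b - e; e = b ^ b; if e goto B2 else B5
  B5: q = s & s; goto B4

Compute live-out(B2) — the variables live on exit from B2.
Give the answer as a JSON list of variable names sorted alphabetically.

def/use:
  B0: {b,e} / ∅
  B1: {e,s} / {e}
  B2: {e,q} / ∅
  B3: {e,s} / ∅
  B4: {b,e} / {e,q}
  B5: {q} / {s}

Liveness:
  B0 li=∅ lo={e}
  B1 li={e} lo={s}
  B2 li={s} lo={e,q,s}
  B3 li={q} lo={e,q,s}
  B4 li={e,q,s} lo={e,s}
  B5 li={e,s} lo={e,q,s}

live-out(B2) = ["e", "q", "s"]

Answer: ["e", "q", "s"]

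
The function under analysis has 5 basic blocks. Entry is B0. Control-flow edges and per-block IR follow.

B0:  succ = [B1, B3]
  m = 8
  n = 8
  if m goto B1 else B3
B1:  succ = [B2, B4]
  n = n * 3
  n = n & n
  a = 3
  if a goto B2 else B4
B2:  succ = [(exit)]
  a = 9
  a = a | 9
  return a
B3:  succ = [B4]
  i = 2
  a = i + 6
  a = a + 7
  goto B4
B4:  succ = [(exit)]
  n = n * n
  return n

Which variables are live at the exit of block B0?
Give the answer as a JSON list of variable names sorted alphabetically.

Block summaries:
  B0: def={m,n} ue=∅
  B1: def={a,n} ue={n}
  B2: def={a} ue=∅
  B3: def={a,i} ue=∅
  B4: def={n} ue={n}

Liveness:
  B0: in=∅ out={n}
  B1: in={n} out={n}
  B2: in=∅ out=∅
  B3: in={n} out={n}
  B4: in={n} out=∅

live-out(B0) = ["n"]

Answer: ["n"]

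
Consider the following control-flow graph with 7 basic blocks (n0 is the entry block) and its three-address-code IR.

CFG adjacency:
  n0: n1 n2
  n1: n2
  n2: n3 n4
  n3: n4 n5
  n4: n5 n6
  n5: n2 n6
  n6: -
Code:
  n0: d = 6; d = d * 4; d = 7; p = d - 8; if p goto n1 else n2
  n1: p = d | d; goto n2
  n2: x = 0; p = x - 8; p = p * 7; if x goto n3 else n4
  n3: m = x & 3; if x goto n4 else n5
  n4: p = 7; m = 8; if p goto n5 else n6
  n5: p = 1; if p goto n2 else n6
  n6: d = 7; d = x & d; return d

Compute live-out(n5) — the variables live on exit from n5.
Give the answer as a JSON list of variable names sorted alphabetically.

Block summaries:
  n0: {d,p} / ∅
  n1: {p} / {d}
  n2: {p,x} / ∅
  n3: {m} / {x}
  n4: {m,p} / ∅
  n5: {p} / ∅
  n6: {d} / {x}

Backward fixpoint:
  n0: in=∅ out={d}
  n1: in={d} out=∅
  n2: in=∅ out={x}
  n3: in={x} out={x}
  n4: in={x} out={x}
  n5: in={x} out={x}
  n6: in={x} out=∅

live-out(n5) = ["x"]

Answer: ["x"]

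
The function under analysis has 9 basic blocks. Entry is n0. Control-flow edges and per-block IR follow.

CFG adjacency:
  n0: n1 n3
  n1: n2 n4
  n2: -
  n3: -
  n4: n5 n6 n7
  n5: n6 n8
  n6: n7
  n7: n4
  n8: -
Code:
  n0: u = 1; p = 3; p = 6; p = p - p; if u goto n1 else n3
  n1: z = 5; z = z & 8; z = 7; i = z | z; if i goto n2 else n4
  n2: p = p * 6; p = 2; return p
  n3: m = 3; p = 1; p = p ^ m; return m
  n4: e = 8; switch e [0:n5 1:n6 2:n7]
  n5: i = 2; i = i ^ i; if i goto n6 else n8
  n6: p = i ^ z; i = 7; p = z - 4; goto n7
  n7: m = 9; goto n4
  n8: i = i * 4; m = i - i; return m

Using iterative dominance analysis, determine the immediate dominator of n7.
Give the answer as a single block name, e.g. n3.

idom tree: n1←n0 n2←n1 n3←n0 n4←n1 n5←n4 n6←n4 n7←n4 n8←n5
Dom at joins:
  n4: preds {n1,n7}: {n0,n1} ∩ {n0,n1,n4,n7} = {n0,n1}; idom=n1
  n6: preds {n4,n5}: {n0,n1,n4} ∩ {n0,n1,n4,n5} = {n0,n1,n4}; idom=n4
  n7: preds {n4,n6}: {n0,n1,n4} ∩ {n0,n1,n4,n6} = {n0,n1,n4}; idom=n4

idom(n7) = n4

Answer: n4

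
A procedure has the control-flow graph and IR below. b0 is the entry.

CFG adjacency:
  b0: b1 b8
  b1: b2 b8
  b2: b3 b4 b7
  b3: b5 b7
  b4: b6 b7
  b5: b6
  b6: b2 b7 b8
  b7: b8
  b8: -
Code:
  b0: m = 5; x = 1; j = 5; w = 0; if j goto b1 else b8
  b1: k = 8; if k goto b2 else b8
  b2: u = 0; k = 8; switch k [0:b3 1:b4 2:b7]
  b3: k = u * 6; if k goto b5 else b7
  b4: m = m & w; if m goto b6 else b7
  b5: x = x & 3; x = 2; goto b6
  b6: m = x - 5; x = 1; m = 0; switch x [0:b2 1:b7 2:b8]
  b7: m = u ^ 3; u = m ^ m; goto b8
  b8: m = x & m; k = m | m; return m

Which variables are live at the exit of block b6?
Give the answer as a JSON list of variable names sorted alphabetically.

def/use:
  b0: {j,m,w,x} / ∅
  b1: {k} / ∅
  b2: {k,u} / ∅
  b3: {k} / {u}
  b4: {m} / {m,w}
  b5: {x} / {x}
  b6: {m,x} / {x}
  b7: {m,u} / {u}
  b8: {k,m} / {m,x}

Backward fixpoint:
  b0 li=∅ lo={m,w,x}
  b1 li={m,w,x} lo={m,w,x}
  b2 li={m,w,x} lo={m,u,w,x}
  b3 li={u,w,x} lo={u,w,x}
  b4 li={m,u,w,x} lo={u,w,x}
  b5 li={u,w,x} lo={u,w,x}
  b6 li={u,w,x} lo={m,u,w,x}
  b7 li={u,x} lo={m,x}
  b8 li={m,x} lo=∅

live-out(b6) = ["m", "u", "w", "x"]

Answer: ["m", "u", "w", "x"]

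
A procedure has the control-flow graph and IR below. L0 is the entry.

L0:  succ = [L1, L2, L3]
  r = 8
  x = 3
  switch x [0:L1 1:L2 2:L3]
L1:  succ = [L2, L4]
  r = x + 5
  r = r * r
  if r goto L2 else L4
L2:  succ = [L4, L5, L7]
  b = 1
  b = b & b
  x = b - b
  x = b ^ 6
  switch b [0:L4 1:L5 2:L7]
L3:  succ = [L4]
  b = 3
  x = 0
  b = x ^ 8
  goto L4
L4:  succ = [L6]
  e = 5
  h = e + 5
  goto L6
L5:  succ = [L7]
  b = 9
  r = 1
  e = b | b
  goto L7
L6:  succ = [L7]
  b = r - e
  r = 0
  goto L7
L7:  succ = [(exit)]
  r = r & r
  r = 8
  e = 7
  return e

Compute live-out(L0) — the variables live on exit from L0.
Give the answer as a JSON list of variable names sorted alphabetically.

Per-block:
  L0: {r,x} / ∅
  L1: {r} / {x}
  L2: {b,x} / ∅
  L3: {b,x} / ∅
  L4: {e,h} / ∅
  L5: {b,e,r} / ∅
  L6: {b,r} / {e,r}
  L7: {e,r} / {r}

Backward fixpoint:
  L0 li=∅ lo={r,x}
  L1 li={x} lo={r}
  L2 li={r} lo={r}
  L3 li={r} lo={r}
  L4 li={r} lo={e,r}
  L5 li=∅ lo={r}
  L6 li={e,r} lo={r}
  L7 li={r} lo=∅

live-out(L0) = ["r", "x"]

Answer: ["r", "x"]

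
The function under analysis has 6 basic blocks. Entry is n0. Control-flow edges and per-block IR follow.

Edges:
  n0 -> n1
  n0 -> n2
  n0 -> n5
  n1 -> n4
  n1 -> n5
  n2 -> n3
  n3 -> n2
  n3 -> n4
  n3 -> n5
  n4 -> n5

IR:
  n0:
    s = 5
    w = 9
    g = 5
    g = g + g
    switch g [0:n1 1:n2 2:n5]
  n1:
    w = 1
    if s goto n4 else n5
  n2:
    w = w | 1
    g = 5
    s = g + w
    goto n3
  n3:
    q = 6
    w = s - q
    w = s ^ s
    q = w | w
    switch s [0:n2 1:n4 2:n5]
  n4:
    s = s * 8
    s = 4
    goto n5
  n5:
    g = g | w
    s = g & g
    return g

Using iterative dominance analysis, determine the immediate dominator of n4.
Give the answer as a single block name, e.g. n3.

idom tree: n1←n0 n2←n0 n3←n2 n4←n0 n5←n0
Dom at joins:
  n2: preds {n0,n3}: {n0} ∩ {n0,n2,n3} = {n0}; idom=n0
  n4: preds {n1,n3}: {n0,n1} ∩ {n0,n2,n3} = {n0}; idom=n0
  n5: preds {n0,n1,n3,n4}: {n0} ∩ {n0,n1} ∩ {n0,n2,n3} ∩ {n0,n4} = {n0}; idom=n0

idom(n4) = n0

Answer: n0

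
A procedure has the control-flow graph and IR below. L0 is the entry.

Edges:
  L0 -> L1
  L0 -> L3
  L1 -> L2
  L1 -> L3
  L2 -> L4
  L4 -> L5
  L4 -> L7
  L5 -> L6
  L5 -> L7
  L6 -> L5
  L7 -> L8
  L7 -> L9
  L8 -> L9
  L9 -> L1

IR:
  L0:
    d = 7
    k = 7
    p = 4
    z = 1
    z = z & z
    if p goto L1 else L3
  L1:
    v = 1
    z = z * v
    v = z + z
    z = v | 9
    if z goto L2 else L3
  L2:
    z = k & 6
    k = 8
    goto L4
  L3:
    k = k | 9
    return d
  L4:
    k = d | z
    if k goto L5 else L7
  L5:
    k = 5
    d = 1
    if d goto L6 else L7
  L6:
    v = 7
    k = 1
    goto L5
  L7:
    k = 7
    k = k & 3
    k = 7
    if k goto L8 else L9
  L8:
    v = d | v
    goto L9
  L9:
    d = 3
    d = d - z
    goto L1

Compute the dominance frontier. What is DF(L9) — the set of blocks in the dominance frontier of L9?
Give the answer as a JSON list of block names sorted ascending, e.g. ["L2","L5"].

Answer: ["L1"]

Analysis:
idom tree: L1←L0 L2←L1 L3←L0 L4←L2 L5←L4 L6←L5 L7←L4 L8←L7 L9←L7
Join-block Dom:
  L1: preds {L0,L9}: {L0} ∩ {L0,L1,L2,L4,L7,L9} = {L0}; idom=L0
  L3: preds {L0,L1}: {L0} ∩ {L0,L1} = {L0}; idom=L0
  L5: preds {L4,L6}: {L0,L1,L2,L4} ∩ {L0,L1,L2,L4,L5,L6} = {L0,L1,L2,L4}; idom=L4
  L7: preds {L4,L5}: {L0,L1,L2,L4} ∩ {L0,L1,L2,L4,L5} = {L0,L1,L2,L4}; idom=L4
  L9: preds {L7,L8}: {L0,L1,L2,L4,L7} ∩ {L0,L1,L2,L4,L7,L8} = {L0,L1,L2,L4,L7}; idom=L7

Frontier:
  join L1 pred L0: · stop@L0
  join L1 pred L9: L9→L7→L4→L2→L1 stop@L0
  join L3 pred L0: · stop@L0
  join L3 pred L1: L1 stop@L0
  join L5 pred L4: · stop@L4
  join L5 pred L6: L6→L5 stop@L4
  join L7 pred L4: · stop@L4
  join L7 pred L5: L5 stop@L4
  join L9 pred L7: · stop@L7
  join L9 pred L8: L8 stop@L7
  L0: DF=∅
  L1: DF={L1,L3}
  L2: DF={L1}
  L3: DF=∅
  L4: DF={L1}
  L5: DF={L5,L7}
  L6: DF={L5}
  L7: DF={L1}
  L8: DF={L9}
  L9: DF={L1}

DF(L9) = ["L1"]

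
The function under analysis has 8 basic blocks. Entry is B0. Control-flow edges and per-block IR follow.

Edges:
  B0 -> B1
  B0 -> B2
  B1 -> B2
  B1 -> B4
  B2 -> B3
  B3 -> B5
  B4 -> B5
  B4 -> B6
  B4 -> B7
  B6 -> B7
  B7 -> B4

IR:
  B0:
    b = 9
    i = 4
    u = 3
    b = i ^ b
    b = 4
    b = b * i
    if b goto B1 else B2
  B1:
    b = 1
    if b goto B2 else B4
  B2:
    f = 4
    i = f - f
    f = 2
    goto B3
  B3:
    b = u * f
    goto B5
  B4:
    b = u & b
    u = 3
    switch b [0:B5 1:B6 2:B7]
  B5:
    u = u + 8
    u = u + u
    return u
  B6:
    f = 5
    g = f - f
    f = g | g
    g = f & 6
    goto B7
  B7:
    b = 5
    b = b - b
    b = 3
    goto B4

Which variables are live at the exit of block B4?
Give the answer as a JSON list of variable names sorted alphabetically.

def/use:
  B0 def {b,i,u} use ∅
  B1 def {b} use ∅
  B2 def {f,i} use ∅
  B3 def {b} use {f,u}
  B4 def {b,u} use {b,u}
  B5 def {u} use {u}
  B6 def {f,g} use ∅
  B7 def {b} use ∅

Live sets:
  live B0: ∅→{u}
  live B1: {u}→{b,u}
  live B2: {u}→{f,u}
  live B3: {f,u}→{u}
  live B4: {b,u}→{u}
  live B5: {u}→∅
  live B6: {u}→{u}
  live B7: {u}→{b,u}

live-out(B4) = ["u"]

Answer: ["u"]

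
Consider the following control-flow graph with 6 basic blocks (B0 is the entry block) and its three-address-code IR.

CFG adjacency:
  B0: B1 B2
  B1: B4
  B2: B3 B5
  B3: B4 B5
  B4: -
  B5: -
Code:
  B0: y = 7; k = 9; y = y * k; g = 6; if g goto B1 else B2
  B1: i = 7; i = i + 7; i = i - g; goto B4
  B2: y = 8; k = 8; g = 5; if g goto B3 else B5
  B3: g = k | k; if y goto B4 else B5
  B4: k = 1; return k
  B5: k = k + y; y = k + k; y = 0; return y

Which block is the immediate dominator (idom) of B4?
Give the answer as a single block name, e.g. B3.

idom tree: B1←B0 B2←B0 B3←B2 B4←B0 B5←B2
Join-block Dom:
  B4: preds {B1,B3}: {B0,B1} ∩ {B0,B2,B3} = {B0}; idom=B0
  B5: preds {B2,B3}: {B0,B2} ∩ {B0,B2,B3} = {B0,B2}; idom=B2

idom(B4) = B0

Answer: B0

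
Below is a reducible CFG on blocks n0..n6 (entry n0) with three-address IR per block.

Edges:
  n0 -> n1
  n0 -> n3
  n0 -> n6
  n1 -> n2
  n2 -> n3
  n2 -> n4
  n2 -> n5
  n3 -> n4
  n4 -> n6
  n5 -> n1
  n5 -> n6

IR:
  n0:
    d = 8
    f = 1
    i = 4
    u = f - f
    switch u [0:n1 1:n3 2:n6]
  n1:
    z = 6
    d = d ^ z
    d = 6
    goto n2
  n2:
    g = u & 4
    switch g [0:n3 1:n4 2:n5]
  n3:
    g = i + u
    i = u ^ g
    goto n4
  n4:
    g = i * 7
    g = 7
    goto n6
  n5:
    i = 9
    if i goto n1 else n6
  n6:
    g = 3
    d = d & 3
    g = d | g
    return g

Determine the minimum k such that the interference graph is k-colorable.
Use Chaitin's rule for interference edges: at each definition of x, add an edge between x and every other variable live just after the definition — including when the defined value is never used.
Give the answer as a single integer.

Answer: 4

Derivation:
Per-block:
  n0: {d,f,i,u} / ∅
  n1: {d,z} / {d}
  n2: {g} / {u}
  n3: {g,i} / {i,u}
  n4: {g} / {i}
  n5: {i} / ∅
  n6: {d,g} / {d}

Backward fixpoint:
  live n0: ∅→{d,i,u}
  live n1: {d,i,u}→{d,i,u}
  live n2: {d,i,u}→{d,i,u}
  live n3: {d,i,u}→{d,i}
  live n4: {d,i}→{d}
  live n5: {d,u}→{d,i,u}
  live n6: {d}→∅

Interfere edges:
  d↔{f,g,i,u,z}
  f↔{d,i}
  g↔{d,i,u}
  i↔{d,f,g,u,z}
  u↔{d,g,i,z}
  z↔{d,i,u}

Chromatic number:
  clique {d,g,i,u} ⇒ need ≥ 4
  assign d→R0 f→R2 g→R3 i→R1 u→R2 z→R3 — no edge inside a register ⇒ χ ≤ 4
  χ = 4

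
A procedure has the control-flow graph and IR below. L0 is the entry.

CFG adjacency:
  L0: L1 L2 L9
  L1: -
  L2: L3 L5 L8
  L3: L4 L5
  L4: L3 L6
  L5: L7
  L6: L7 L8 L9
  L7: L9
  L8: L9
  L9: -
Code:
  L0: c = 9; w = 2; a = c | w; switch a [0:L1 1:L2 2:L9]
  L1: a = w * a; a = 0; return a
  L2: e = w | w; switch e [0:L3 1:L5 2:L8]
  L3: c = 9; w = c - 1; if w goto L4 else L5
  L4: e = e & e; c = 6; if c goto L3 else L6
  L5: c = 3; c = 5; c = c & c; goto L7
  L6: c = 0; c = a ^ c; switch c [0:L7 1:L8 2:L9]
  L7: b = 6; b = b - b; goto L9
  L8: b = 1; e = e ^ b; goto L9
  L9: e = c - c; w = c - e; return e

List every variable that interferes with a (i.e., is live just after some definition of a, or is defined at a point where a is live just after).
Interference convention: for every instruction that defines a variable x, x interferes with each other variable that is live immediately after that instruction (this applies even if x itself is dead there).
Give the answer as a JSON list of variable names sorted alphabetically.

def/use:
  L0: def={a,c,w} ue=∅
  L1: def={a} ue={a,w}
  L2: def={e} ue={w}
  L3: def={c,w} ue=∅
  L4: def={c,e} ue={e}
  L5: def={c} ue=∅
  L6: def={c} ue={a}
  L7: def={b} ue=∅
  L8: def={b,e} ue={e}
  L9: def={e,w} ue={c}

Liveness:
  L0: in=∅ out={a,c,w}
  L1: in={a,w} out=∅
  L2: in={a,c,w} out={a,c,e}
  L3: in={a,e} out={a,e}
  L4: in={a,e} out={a,e}
  L5: in=∅ out={c}
  L6: in={a,e} out={c,e}
  L7: in={c} out={c}
  L8: in={c,e} out={c}
  L9: in={c} out=∅

Interfere edges:
  a: {c,e,w}
  b: {c,e}
  c: {a,b,e,w}
  e: {a,b,c,w}
  w: {a,c,e}

N(a) = ["c", "e", "w"]

Answer: ["c", "e", "w"]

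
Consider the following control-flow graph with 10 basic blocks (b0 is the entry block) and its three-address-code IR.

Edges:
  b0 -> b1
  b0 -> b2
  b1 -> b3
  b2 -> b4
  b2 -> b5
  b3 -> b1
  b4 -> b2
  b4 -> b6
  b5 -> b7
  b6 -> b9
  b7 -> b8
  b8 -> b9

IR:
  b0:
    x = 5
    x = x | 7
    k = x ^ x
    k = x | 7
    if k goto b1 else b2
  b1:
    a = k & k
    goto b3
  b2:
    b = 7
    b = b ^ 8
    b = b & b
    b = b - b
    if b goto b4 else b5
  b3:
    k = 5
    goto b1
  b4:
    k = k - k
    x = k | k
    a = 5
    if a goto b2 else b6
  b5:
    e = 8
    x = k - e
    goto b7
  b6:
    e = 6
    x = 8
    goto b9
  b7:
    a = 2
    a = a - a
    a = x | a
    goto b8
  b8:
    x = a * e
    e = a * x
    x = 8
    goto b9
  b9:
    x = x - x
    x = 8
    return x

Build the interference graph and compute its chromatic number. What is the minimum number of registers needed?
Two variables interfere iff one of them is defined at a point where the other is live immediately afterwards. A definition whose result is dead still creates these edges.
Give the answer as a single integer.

Answer: 4

Working:
Per-block:
  b0 def {k,x} use ∅
  b1 def {a} use {k}
  b2 def {b} use ∅
  b3 def {k} use ∅
  b4 def {a,k,x} use {k}
  b5 def {e,x} use {k}
  b6 def {e,x} use ∅
  b7 def {a} use {x}
  b8 def {e,x} use {a,e}
  b9 def {x} use {x}

Backward fixpoint:
  live b0: ∅→{k}
  live b1: {k}→∅
  live b2: {k}→{k}
  live b3: ∅→{k}
  live b4: {k}→{k}
  live b5: {k}→{e,x}
  live b6: ∅→{x}
  live b7: {e,x}→{a,e}
  live b8: {a,e}→{x}
  live b9: {x}→∅

Interfere edges:
  a↔{e,k,x}
  b↔{k}
  e↔{a,k,x}
  k↔{a,b,e,x}
  x↔{a,e,k}

Chromatic number:
  lower bound: {a,e,k,x} mutually conflict ⇒ χ ≥ 4
  4-colouring: c0={k}  c1={a,b}  c2={e}  c3={x}
  χ = 4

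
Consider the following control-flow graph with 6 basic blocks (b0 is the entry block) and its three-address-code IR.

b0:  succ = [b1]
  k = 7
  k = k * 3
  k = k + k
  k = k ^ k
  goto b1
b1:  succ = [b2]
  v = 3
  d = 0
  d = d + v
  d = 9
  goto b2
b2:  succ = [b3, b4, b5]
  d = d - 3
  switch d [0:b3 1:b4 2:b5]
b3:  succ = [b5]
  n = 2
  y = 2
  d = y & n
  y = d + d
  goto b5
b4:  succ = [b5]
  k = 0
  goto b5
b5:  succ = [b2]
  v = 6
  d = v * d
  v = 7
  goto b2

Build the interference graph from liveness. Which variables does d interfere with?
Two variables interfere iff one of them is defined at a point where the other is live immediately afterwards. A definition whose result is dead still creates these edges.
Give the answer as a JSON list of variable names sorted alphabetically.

Per-block:
  b0 def {k} use ∅
  b1 def {d,v} use ∅
  b2 def {d} use {d}
  b3 def {d,n,y} use ∅
  b4 def {k} use ∅
  b5 def {d,v} use {d}

Live sets:
  live b0: ∅→∅
  live b1: ∅→{d}
  live b2: {d}→{d}
  live b3: ∅→{d}
  live b4: {d}→{d}
  live b5: {d}→{d}

Interference:
  d↔{k,v,y}
  k↔{d}
  n↔{y}
  v↔{d}
  y↔{d,n}

N(d) = ["k", "v", "y"]

Answer: ["k", "v", "y"]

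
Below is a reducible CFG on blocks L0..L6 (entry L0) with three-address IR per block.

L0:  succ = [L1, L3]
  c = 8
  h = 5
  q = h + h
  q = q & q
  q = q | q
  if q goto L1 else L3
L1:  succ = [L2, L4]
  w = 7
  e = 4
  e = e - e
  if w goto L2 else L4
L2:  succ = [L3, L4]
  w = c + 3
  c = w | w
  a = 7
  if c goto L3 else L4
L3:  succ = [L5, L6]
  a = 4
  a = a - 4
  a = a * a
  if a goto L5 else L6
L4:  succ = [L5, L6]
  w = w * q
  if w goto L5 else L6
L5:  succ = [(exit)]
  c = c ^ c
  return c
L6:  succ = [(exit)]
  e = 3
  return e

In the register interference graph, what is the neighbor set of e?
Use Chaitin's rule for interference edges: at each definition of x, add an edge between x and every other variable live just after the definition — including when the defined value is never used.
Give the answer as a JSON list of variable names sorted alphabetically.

def/use:
  L0 def {c,h,q} use ∅
  L1 def {e,w} use ∅
  L2 def {a,c,w} use {c}
  L3 def {a} use ∅
  L4 def {w} use {q,w}
  L5 def {c} use {c}
  L6 def {e} use ∅

Live sets:
  L0 li=∅ lo={c,q}
  L1 li={c,q} lo={c,q,w}
  L2 li={c,q} lo={c,q,w}
  L3 li={c} lo={c}
  L4 li={c,q,w} lo={c}
  L5 li={c} lo=∅
  L6 li=∅ lo=∅

Conflict graph:
  a↔{c,q,w}
  c↔{a,e,h,q,w}
  e↔{c,q,w}
  h↔{c}
  q↔{a,c,e,w}
  w↔{a,c,e,q}

N(e) = ["c", "q", "w"]

Answer: ["c", "q", "w"]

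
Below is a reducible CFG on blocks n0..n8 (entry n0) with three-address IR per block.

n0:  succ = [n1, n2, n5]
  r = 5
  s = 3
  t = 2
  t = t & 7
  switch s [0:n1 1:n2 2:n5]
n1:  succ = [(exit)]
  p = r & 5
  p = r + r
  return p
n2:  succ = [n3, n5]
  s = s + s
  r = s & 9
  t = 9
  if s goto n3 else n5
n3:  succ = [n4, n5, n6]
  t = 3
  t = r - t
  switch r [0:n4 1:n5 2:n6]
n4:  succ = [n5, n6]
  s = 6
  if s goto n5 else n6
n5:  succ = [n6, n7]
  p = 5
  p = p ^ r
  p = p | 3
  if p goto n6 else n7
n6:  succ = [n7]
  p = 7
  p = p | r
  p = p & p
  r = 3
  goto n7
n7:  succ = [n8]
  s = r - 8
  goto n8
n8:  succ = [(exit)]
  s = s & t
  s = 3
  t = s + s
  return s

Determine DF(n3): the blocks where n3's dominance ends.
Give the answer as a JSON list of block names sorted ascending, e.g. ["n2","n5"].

Answer: ["n5", "n6"]

Analysis:
idom tree: n1←n0 n2←n0 n3←n2 n4←n3 n5←n0 n6←n0 n7←n0 n8←n7
Dom at joins:
  n5: preds {n0,n2,n3,n4}: {n0} ∩ {n0,n2} ∩ {n0,n2,n3} ∩ {n0,n2,n3,n4} = {n0}; idom=n0
  n6: preds {n3,n4,n5}: {n0,n2,n3} ∩ {n0,n2,n3,n4} ∩ {n0,n5} = {n0}; idom=n0
  n7: preds {n5,n6}: {n0,n5} ∩ {n0,n6} = {n0}; idom=n0

DF walk-up:
  join n5 pred n0: · stop@n0
  join n5 pred n2: n2 stop@n0
  join n5 pred n3: n3→n2 stop@n0
  join n5 pred n4: n4→n3→n2 stop@n0
  join n6 pred n3: n3→n2 stop@n0
  join n6 pred n4: n4→n3→n2 stop@n0
  join n6 pred n5: n5 stop@n0
  join n7 pred n5: n5 stop@n0
  join n7 pred n6: n6 stop@n0
  n0 → ∅
  n1 → ∅
  n2 → {n5,n6}
  n3 → {n5,n6}
  n4 → {n5,n6}
  n5 → {n6,n7}
  n6 → {n7}
  n7 → ∅
  n8 → ∅

DF(n3) = ["n5", "n6"]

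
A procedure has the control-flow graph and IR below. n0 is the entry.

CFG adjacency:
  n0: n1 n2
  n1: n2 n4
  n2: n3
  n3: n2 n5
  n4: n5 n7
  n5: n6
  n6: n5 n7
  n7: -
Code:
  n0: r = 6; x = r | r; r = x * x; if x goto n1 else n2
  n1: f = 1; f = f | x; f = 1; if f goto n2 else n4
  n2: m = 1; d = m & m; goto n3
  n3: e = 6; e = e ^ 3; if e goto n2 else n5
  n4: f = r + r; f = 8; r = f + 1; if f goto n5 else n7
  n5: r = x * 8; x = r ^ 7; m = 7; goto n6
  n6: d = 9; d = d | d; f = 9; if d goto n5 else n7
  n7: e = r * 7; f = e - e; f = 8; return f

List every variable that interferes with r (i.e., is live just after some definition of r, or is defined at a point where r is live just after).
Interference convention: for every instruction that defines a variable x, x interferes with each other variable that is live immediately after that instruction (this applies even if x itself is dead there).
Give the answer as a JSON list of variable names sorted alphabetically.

Answer: ["d", "f", "m", "x"]

Working:
def/use:
  n0: def={r,x} ue=∅
  n1: def={f} ue={x}
  n2: def={d,m} ue=∅
  n3: def={e} ue=∅
  n4: def={f,r} ue={r}
  n5: def={m,r,x} ue={x}
  n6: def={d,f} ue=∅
  n7: def={e,f} ue={r}

Liveness:
  n0 li=∅ lo={r,x}
  n1 li={r,x} lo={r,x}
  n2 li={x} lo={x}
  n3 li={x} lo={x}
  n4 li={r,x} lo={r,x}
  n5 li={x} lo={r,x}
  n6 li={r,x} lo={r,x}
  n7 li={r} lo=∅

Interference:
  d: {f,r,x}
  e: {x}
  f: {d,r,x}
  m: {r,x}
  r: {d,f,m,x}
  x: {d,e,f,m,r}

N(r) = ["d", "f", "m", "x"]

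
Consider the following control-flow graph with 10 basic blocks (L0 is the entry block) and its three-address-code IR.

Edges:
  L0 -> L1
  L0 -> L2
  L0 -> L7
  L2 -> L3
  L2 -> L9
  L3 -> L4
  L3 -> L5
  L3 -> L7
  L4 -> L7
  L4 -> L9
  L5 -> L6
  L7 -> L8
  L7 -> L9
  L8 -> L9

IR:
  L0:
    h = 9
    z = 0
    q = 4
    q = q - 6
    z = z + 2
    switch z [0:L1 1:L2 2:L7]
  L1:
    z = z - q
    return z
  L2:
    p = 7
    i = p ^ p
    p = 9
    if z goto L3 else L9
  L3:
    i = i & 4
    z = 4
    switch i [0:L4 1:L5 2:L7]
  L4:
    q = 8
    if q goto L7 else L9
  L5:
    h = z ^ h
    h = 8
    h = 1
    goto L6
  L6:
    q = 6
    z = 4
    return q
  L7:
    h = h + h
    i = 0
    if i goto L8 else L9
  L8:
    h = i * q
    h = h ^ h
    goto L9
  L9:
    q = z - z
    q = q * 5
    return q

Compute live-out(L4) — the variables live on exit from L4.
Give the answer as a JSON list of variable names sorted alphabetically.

Answer: ["h", "q", "z"]

Analysis:
Block summaries:
  L0: {h,q,z} / ∅
  L1: {z} / {q,z}
  L2: {i,p} / {z}
  L3: {i,z} / {i}
  L4: {q} / ∅
  L5: {h} / {h,z}
  L6: {q,z} / ∅
  L7: {h,i} / {h}
  L8: {h} / {i,q}
  L9: {q} / {z}

Liveness:
  L0: in=∅ out={h,q,z}
  L1: in={q,z} out=∅
  L2: in={h,q,z} out={h,i,q,z}
  L3: in={h,i,q} out={h,q,z}
  L4: in={h,z} out={h,q,z}
  L5: in={h,z} out=∅
  L6: in=∅ out=∅
  L7: in={h,q,z} out={i,q,z}
  L8: in={i,q,z} out={z}
  L9: in={z} out=∅

live-out(L4) = ["h", "q", "z"]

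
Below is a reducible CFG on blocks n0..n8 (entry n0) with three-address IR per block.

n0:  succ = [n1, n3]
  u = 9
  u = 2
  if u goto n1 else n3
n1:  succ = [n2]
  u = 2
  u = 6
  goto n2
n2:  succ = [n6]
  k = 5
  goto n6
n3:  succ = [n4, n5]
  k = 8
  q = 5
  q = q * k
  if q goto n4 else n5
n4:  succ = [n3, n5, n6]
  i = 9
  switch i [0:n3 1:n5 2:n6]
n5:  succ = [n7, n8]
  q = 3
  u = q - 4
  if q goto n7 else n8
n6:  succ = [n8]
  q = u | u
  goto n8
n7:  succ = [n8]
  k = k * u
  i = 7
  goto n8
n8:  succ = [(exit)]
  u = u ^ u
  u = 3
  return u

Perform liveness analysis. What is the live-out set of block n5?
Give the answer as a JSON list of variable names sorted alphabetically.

def/use:
  n0 def {u} use ∅
  n1 def {u} use ∅
  n2 def {k} use ∅
  n3 def {k,q} use ∅
  n4 def {i} use ∅
  n5 def {q,u} use ∅
  n6 def {q} use {u}
  n7 def {i,k} use {k,u}
  n8 def {u} use {u}

Backward fixpoint:
  n0 li=∅ lo={u}
  n1 li=∅ lo={u}
  n2 li={u} lo={u}
  n3 li={u} lo={k,u}
  n4 li={k,u} lo={k,u}
  n5 li={k} lo={k,u}
  n6 li={u} lo={u}
  n7 li={k,u} lo={u}
  n8 li={u} lo=∅

live-out(n5) = ["k", "u"]

Answer: ["k", "u"]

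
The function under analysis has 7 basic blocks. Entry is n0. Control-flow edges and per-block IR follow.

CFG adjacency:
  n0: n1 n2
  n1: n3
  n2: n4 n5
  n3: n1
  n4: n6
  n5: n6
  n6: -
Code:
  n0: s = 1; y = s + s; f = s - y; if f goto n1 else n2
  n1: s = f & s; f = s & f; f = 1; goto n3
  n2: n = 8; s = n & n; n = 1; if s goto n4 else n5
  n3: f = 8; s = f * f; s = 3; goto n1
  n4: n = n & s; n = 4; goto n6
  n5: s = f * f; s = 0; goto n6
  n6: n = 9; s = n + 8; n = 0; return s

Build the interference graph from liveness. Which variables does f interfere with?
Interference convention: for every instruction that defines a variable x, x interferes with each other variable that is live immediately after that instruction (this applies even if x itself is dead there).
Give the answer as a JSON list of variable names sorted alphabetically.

Answer: ["n", "s"]

Working:
Block summaries:
  n0: {f,s,y} / ∅
  n1: {f,s} / {f,s}
  n2: {n,s} / ∅
  n3: {f,s} / ∅
  n4: {n} / {n,s}
  n5: {s} / {f}
  n6: {n,s} / ∅

Live sets:
  n0: in=∅ out={f,s}
  n1: in={f,s} out=∅
  n2: in={f} out={f,n,s}
  n3: in=∅ out={f,s}
  n4: in={n,s} out=∅
  n5: in={f} out=∅
  n6: in=∅ out=∅

Conflict graph:
  f: {n,s}
  n: {f,s}
  s: {f,n,y}
  y: {s}

N(f) = ["n", "s"]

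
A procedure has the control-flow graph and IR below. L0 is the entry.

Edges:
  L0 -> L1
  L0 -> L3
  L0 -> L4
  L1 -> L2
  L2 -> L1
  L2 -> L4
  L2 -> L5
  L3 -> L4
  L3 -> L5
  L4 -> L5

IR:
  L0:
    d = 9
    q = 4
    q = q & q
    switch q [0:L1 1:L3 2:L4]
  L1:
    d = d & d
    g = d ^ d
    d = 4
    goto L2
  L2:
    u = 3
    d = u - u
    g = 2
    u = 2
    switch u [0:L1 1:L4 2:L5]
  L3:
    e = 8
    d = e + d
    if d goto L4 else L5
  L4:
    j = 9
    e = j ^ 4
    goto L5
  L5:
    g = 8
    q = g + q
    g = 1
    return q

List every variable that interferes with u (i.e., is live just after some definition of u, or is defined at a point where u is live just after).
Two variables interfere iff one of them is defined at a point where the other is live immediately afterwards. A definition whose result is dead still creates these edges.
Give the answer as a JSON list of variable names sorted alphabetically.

Per-block:
  L0: def={d,q} ue=∅
  L1: def={d,g} ue={d}
  L2: def={d,g,u} ue=∅
  L3: def={d,e} ue={d}
  L4: def={e,j} ue=∅
  L5: def={g,q} ue={q}

Live sets:
  L0 li=∅ lo={d,q}
  L1 li={d,q} lo={q}
  L2 li={q} lo={d,q}
  L3 li={d,q} lo={q}
  L4 li={q} lo={q}
  L5 li={q} lo=∅

Interference:
  d↔{e,g,q,u}
  e↔{d,q}
  g↔{d,q}
  j↔{q}
  q↔{d,e,g,j,u}
  u↔{d,q}

N(u) = ["d", "q"]

Answer: ["d", "q"]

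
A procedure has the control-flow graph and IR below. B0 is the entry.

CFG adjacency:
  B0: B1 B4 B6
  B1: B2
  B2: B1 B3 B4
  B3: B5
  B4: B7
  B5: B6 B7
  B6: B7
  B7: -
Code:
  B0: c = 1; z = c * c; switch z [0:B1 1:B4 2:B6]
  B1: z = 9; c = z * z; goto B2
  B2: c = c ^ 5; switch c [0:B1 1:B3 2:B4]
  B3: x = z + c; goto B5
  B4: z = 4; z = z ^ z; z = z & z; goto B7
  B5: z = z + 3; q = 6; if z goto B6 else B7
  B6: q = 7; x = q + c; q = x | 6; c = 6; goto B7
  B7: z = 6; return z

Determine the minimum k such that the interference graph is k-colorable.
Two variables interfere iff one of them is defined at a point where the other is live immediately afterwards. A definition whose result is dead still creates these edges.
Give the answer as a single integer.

Answer: 3

Working:
Per-block:
  B0 def {c,z} use ∅
  B1 def {c,z} use ∅
  B2 def {c} use {c}
  B3 def {x} use {c,z}
  B4 def {z} use ∅
  B5 def {q,z} use {z}
  B6 def {c,q,x} use {c}
  B7 def {z} use ∅

Backward fixpoint:
  live B0: ∅→{c}
  live B1: ∅→{c,z}
  live B2: {c,z}→{c,z}
  live B3: {c,z}→{c,z}
  live B4: ∅→∅
  live B5: {c,z}→{c}
  live B6: {c}→∅
  live B7: ∅→∅

Conflict graph:
  c: {q,x,z}
  q: {c,z}
  x: {c,z}
  z: {c,q,x}

Chromatic number:
  lower bound: {c,q,z} mutually conflict ⇒ χ ≥ 3
  assign c→c0 q→c2 x→c2 z→c1 — no edge inside a register ⇒ χ ≤ 3
  χ = 3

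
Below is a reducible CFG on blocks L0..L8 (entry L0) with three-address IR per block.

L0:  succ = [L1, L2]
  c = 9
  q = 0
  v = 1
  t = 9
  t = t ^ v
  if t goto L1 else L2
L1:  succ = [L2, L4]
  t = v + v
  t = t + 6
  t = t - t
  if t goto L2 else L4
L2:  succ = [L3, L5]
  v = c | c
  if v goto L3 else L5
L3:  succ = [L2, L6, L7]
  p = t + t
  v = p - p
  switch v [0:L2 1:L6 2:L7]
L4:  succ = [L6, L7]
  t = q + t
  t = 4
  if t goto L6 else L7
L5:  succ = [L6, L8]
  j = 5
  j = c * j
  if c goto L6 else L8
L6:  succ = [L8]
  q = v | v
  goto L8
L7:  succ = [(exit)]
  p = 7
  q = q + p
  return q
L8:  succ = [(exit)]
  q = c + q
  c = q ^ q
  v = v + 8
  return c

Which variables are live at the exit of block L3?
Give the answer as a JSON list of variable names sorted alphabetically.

Answer: ["c", "q", "t", "v"]

Working:
def/use:
  L0: def={c,q,t,v} ue=∅
  L1: def={t} ue={v}
  L2: def={v} ue={c}
  L3: def={p,v} ue={t}
  L4: def={t} ue={q,t}
  L5: def={j} ue={c}
  L6: def={q} ue={v}
  L7: def={p,q} ue={q}
  L8: def={c,q,v} ue={c,q,v}

Backward fixpoint:
  live L0: ∅→{c,q,t,v}
  live L1: {c,q,v}→{c,q,t,v}
  live L2: {c,q,t}→{c,q,t,v}
  live L3: {c,q,t}→{c,q,t,v}
  live L4: {c,q,t,v}→{c,q,v}
  live L5: {c,q,v}→{c,q,v}
  live L6: {c,v}→{c,q,v}
  live L7: {q}→∅
  live L8: {c,q,v}→∅

live-out(L3) = ["c", "q", "t", "v"]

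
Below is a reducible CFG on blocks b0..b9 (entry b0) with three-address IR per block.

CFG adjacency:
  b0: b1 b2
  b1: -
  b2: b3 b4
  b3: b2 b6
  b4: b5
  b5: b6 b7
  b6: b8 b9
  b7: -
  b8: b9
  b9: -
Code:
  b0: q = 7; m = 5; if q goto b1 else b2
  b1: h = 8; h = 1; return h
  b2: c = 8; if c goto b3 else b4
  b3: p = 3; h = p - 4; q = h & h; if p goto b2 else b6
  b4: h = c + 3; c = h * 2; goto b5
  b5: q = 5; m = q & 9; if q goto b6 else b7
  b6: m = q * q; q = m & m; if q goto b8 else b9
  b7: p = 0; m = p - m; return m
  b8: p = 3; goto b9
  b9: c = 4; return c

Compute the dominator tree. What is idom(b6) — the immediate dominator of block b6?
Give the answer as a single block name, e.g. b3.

idom tree: b1←b0 b2←b0 b3←b2 b4←b2 b5←b4 b6←b2 b7←b5 b8←b6 b9←b6
Dom∩ at merges:
  b2: preds {b0,b3}: {b0} ∩ {b0,b2,b3} = {b0}; idom=b0
  b6: preds {b3,b5}: {b0,b2,b3} ∩ {b0,b2,b4,b5} = {b0,b2}; idom=b2
  b9: preds {b6,b8}: {b0,b2,b6} ∩ {b0,b2,b6,b8} = {b0,b2,b6}; idom=b6

idom(b6) = b2

Answer: b2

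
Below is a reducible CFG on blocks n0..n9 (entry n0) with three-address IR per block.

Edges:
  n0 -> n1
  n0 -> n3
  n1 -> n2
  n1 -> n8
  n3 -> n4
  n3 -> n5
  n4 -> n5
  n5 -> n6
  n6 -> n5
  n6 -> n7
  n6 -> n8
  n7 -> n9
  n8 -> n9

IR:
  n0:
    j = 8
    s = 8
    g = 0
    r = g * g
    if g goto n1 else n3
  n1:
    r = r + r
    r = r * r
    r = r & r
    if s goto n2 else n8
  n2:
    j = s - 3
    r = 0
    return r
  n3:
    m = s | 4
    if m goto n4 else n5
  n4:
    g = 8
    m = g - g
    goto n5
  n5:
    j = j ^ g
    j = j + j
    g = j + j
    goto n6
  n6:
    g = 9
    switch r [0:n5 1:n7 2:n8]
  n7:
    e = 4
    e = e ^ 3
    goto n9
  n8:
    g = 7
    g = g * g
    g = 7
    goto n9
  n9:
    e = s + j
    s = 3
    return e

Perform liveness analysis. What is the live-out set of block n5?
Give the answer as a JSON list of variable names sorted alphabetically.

Per-block:
  n0 def {g,j,r,s} use ∅
  n1 def {r} use {r,s}
  n2 def {j,r} use {s}
  n3 def {m} use {s}
  n4 def {g,m} use ∅
  n5 def {g,j} use {g,j}
  n6 def {g} use {r}
  n7 def {e} use ∅
  n8 def {g} use ∅
  n9 def {e,s} use {j,s}

Live sets:
  n0 li=∅ lo={g,j,r,s}
  n1 li={j,r,s} lo={j,s}
  n2 li={s} lo=∅
  n3 li={g,j,r,s} lo={g,j,r,s}
  n4 li={j,r,s} lo={g,j,r,s}
  n5 li={g,j,r,s} lo={j,r,s}
  n6 li={j,r,s} lo={g,j,r,s}
  n7 li={j,s} lo={j,s}
  n8 li={j,s} lo={j,s}
  n9 li={j,s} lo=∅

live-out(n5) = ["j", "r", "s"]

Answer: ["j", "r", "s"]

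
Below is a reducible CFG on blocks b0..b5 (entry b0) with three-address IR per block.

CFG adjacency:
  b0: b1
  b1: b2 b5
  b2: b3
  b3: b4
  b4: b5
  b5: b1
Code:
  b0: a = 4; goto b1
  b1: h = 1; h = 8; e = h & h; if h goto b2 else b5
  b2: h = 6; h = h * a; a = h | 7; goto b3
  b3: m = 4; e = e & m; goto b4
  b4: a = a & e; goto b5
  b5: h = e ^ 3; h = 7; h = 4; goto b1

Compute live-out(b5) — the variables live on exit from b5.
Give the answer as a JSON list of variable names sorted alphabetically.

Answer: ["a"]

Derivation:
def/use:
  b0 def {a} use ∅
  b1 def {e,h} use ∅
  b2 def {a,h} use {a}
  b3 def {e,m} use {e}
  b4 def {a} use {a,e}
  b5 def {h} use {e}

Backward fixpoint:
  live b0: ∅→{a}
  live b1: {a}→{a,e}
  live b2: {a,e}→{a,e}
  live b3: {a,e}→{a,e}
  live b4: {a,e}→{a,e}
  live b5: {a,e}→{a}

live-out(b5) = ["a"]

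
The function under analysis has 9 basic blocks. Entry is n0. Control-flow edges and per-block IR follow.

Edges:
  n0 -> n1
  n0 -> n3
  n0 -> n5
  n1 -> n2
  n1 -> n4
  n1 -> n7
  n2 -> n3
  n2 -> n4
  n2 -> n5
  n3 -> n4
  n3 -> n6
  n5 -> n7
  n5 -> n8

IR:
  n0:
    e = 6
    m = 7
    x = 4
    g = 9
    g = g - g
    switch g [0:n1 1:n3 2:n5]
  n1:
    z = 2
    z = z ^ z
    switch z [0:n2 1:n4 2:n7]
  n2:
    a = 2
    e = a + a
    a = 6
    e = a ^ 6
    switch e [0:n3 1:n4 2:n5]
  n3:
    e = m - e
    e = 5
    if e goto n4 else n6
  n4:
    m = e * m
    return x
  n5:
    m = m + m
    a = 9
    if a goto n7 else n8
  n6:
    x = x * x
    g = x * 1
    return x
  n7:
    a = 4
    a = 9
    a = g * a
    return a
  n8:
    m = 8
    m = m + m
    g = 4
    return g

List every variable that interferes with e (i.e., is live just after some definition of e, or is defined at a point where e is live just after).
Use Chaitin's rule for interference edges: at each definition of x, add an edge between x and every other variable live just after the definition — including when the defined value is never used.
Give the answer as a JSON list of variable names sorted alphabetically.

Answer: ["g", "m", "x", "z"]

Working:
def/use:
  n0 def {e,g,m,x} use ∅
  n1 def {z} use ∅
  n2 def {a,e} use ∅
  n3 def {e} use {e,m}
  n4 def {m} use {e,m,x}
  n5 def {a,m} use {m}
  n6 def {g,x} use {x}
  n7 def {a} use {g}
  n8 def {g,m} use ∅

Live sets:
  live n0: ∅→{e,g,m,x}
  live n1: {e,g,m,x}→{e,g,m,x}
  live n2: {g,m,x}→{e,g,m,x}
  live n3: {e,m,x}→{e,m,x}
  live n4: {e,m,x}→∅
  live n5: {g,m}→{g}
  live n6: {x}→∅
  live n7: {g}→∅
  live n8: ∅→∅

Interfere edges:
  a↔{g,m,x}
  e↔{g,m,x,z}
  g↔{a,e,m,x,z}
  m↔{a,e,g,x,z}
  x↔{a,e,g,m,z}
  z↔{e,g,m,x}

N(e) = ["g", "m", "x", "z"]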